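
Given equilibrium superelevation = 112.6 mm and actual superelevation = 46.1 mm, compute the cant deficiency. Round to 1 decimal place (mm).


Cant deficiency = equilibrium cant - actual cant
CD = 112.6 - 46.1
CD = 66.5 mm

66.5


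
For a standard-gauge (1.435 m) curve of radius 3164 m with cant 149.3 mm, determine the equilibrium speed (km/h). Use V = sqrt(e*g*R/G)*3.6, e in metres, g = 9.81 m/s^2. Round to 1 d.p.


Convert cant: e = 149.3 mm = 0.1493 m
V_ms = sqrt(0.1493 * 9.81 * 3164 / 1.435)
V_ms = sqrt(3229.337151) = 56.8273 m/s
V = 56.8273 * 3.6 = 204.6 km/h

204.6


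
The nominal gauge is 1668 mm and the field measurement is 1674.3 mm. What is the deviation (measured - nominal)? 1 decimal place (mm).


Deviation = measured - nominal
Deviation = 1674.3 - 1668
Deviation = 6.3 mm

6.3


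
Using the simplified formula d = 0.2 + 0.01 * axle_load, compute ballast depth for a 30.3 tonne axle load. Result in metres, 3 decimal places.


d = 0.2 + 0.01 * 30.3
d = 0.2 + 0.303
d = 0.503 m

0.503


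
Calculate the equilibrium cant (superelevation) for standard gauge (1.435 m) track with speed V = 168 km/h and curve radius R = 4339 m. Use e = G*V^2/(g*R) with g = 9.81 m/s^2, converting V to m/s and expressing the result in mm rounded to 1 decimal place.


Convert speed: V = 168 / 3.6 = 46.6667 m/s
Apply formula: e = 1.435 * 46.6667^2 / (9.81 * 4339)
e = 1.435 * 2177.7778 / 42565.59
e = 0.073419 m = 73.4 mm

73.4


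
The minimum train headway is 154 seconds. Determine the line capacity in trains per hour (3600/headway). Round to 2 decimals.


Capacity = 3600 / headway
Capacity = 3600 / 154
Capacity = 23.38 trains/hour

23.38


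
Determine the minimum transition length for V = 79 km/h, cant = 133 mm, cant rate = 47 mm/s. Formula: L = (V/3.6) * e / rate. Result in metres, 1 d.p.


Convert speed: V = 79 / 3.6 = 21.9444 m/s
L = 21.9444 * 133 / 47
L = 2918.6111 / 47
L = 62.1 m

62.1


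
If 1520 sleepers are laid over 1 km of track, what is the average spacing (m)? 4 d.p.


Spacing = 1000 m / number of sleepers
Spacing = 1000 / 1520
Spacing = 0.6579 m

0.6579


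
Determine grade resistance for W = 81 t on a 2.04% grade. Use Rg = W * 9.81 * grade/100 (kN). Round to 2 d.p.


Rg = W * 9.81 * grade / 100
Rg = 81 * 9.81 * 2.04 / 100
Rg = 794.61 * 0.0204
Rg = 16.21 kN

16.21


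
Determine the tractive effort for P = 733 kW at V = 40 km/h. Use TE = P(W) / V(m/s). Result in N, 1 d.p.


Convert: P = 733 kW = 733000 W
V = 40 / 3.6 = 11.1111 m/s
TE = 733000 / 11.1111
TE = 65970.0 N

65970.0


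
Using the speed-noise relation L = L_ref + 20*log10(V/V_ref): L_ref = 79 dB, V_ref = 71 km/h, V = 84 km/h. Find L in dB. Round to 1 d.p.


V/V_ref = 84 / 71 = 1.183099
log10(1.183099) = 0.073021
20 * 0.073021 = 1.4604
L = 79 + 1.4604 = 80.5 dB

80.5


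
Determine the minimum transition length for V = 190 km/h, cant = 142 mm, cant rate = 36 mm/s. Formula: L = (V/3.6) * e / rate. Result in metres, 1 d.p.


Convert speed: V = 190 / 3.6 = 52.7778 m/s
L = 52.7778 * 142 / 36
L = 7494.4444 / 36
L = 208.2 m

208.2


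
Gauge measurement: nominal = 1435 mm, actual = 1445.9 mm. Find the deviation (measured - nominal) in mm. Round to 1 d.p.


Deviation = measured - nominal
Deviation = 1445.9 - 1435
Deviation = 10.9 mm

10.9


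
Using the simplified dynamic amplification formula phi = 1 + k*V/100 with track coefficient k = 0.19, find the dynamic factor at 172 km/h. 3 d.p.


phi = 1 + k * V / 100
phi = 1 + 0.19 * 172 / 100
phi = 1 + 0.3268
phi = 1.327

1.327


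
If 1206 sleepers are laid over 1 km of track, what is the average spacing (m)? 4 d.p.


Spacing = 1000 m / number of sleepers
Spacing = 1000 / 1206
Spacing = 0.8292 m

0.8292


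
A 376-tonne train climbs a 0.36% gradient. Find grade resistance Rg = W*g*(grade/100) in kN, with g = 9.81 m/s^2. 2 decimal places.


Rg = W * 9.81 * grade / 100
Rg = 376 * 9.81 * 0.36 / 100
Rg = 3688.56 * 0.0036
Rg = 13.28 kN

13.28


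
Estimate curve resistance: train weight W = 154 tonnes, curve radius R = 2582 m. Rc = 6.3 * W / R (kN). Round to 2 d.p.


Rc = 6.3 * W / R
Rc = 6.3 * 154 / 2582
Rc = 970.2 / 2582
Rc = 0.38 kN

0.38


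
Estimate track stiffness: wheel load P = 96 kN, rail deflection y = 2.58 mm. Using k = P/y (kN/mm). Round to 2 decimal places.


Track stiffness k = P / y
k = 96 / 2.58
k = 37.21 kN/mm

37.21


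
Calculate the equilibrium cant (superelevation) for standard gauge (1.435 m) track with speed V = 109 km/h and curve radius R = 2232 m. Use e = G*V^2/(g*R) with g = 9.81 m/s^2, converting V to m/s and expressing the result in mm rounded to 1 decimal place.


Convert speed: V = 109 / 3.6 = 30.2778 m/s
Apply formula: e = 1.435 * 30.2778^2 / (9.81 * 2232)
e = 1.435 * 916.7438 / 21895.92
e = 0.060081 m = 60.1 mm

60.1


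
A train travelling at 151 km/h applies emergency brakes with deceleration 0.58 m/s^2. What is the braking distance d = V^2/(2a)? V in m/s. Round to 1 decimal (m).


Convert speed: V = 151 / 3.6 = 41.9444 m/s
V^2 = 1759.3364
d = 1759.3364 / (2 * 0.58)
d = 1759.3364 / 1.16
d = 1516.7 m

1516.7


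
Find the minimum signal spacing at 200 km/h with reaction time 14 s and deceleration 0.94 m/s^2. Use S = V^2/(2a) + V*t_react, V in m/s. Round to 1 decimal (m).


V = 200 / 3.6 = 55.5556 m/s
Braking distance = 55.5556^2 / (2*0.94) = 1641.7126 m
Sighting distance = 55.5556 * 14 = 777.7778 m
S = 1641.7126 + 777.7778 = 2419.5 m

2419.5


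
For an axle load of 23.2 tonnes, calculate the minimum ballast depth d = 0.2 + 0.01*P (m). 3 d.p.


d = 0.2 + 0.01 * 23.2
d = 0.2 + 0.232
d = 0.432 m

0.432


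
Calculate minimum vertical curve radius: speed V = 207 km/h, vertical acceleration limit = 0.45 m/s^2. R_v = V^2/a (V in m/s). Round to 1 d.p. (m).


Convert speed: V = 207 / 3.6 = 57.5 m/s
V^2 = 3306.25 m^2/s^2
R_v = 3306.25 / 0.45
R_v = 7347.2 m

7347.2


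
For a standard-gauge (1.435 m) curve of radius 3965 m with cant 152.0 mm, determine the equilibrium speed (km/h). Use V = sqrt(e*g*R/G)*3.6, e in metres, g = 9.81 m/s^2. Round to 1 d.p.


Convert cant: e = 152.0 mm = 0.1520 m
V_ms = sqrt(0.1520 * 9.81 * 3965 / 1.435)
V_ms = sqrt(4120.063275) = 64.1877 m/s
V = 64.1877 * 3.6 = 231.1 km/h

231.1


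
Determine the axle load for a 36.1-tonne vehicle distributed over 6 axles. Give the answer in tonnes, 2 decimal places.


Load per axle = total weight / number of axles
Load = 36.1 / 6
Load = 6.02 tonnes

6.02


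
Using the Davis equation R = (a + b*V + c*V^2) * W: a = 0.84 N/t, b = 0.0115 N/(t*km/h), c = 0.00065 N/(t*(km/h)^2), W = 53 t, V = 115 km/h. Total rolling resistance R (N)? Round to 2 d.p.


b*V = 0.0115 * 115 = 1.3225
c*V^2 = 0.00065 * 13225 = 8.59625
R_per_t = 0.84 + 1.3225 + 8.59625 = 10.75875 N/t
R_total = 10.75875 * 53 = 570.21 N

570.21


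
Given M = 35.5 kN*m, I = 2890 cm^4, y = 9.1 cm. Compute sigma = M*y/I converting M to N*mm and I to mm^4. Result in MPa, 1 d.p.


Convert units:
M = 35.5 kN*m = 35500000 N*mm
y = 9.1 cm = 91 mm
I = 2890 cm^4 = 28900000 mm^4
sigma = 35500000 * 91 / 28900000
sigma = 111.8 MPa

111.8


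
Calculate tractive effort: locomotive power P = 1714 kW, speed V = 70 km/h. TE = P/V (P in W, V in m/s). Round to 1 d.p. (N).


Convert: P = 1714 kW = 1714000 W
V = 70 / 3.6 = 19.4444 m/s
TE = 1714000 / 19.4444
TE = 88148.6 N

88148.6


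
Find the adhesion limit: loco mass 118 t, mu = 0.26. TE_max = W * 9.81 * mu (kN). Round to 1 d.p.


TE_max = W * g * mu
TE_max = 118 * 9.81 * 0.26
TE_max = 1157.58 * 0.26
TE_max = 301.0 kN

301.0


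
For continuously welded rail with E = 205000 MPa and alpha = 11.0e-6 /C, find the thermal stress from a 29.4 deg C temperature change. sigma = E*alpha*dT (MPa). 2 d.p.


sigma = E * alpha * dT
sigma = 205000 * 11.0e-6 * 29.4
sigma = 2.255 * 29.4
sigma = 66.30 MPa

66.30


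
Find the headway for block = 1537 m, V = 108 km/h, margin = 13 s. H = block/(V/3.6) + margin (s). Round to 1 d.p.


V = 108 / 3.6 = 30.0 m/s
Block traversal time = 1537 / 30.0 = 51.2333 s
Headway = 51.2333 + 13
Headway = 64.2 s

64.2


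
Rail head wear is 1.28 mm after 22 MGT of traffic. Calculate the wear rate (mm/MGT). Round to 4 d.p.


Wear rate = total wear / cumulative tonnage
Rate = 1.28 / 22
Rate = 0.0582 mm/MGT

0.0582


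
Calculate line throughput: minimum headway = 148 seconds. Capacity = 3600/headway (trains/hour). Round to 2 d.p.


Capacity = 3600 / headway
Capacity = 3600 / 148
Capacity = 24.32 trains/hour

24.32


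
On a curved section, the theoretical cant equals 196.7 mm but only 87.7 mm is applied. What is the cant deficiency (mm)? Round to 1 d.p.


Cant deficiency = equilibrium cant - actual cant
CD = 196.7 - 87.7
CD = 109.0 mm

109.0


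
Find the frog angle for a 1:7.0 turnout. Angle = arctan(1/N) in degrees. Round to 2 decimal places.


1/N = 1/7.0 = 0.142857
angle = arctan(0.142857) = 0.141897 rad
angle = 0.141897 * 180/pi = 8.13 degrees

8.13


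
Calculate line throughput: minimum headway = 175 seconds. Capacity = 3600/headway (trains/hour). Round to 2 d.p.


Capacity = 3600 / headway
Capacity = 3600 / 175
Capacity = 20.57 trains/hour

20.57


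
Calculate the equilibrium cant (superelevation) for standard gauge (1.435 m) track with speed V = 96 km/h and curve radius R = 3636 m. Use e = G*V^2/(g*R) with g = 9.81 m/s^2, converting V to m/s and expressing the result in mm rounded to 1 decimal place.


Convert speed: V = 96 / 3.6 = 26.6667 m/s
Apply formula: e = 1.435 * 26.6667^2 / (9.81 * 3636)
e = 1.435 * 711.1111 / 35669.16
e = 0.028609 m = 28.6 mm

28.6


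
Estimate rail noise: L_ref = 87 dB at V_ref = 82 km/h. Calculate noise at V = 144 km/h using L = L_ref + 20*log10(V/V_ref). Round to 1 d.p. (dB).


V/V_ref = 144 / 82 = 1.756098
log10(1.756098) = 0.244549
20 * 0.244549 = 4.891
L = 87 + 4.891 = 91.9 dB

91.9


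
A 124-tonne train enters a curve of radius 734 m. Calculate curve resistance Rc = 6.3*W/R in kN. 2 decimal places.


Rc = 6.3 * W / R
Rc = 6.3 * 124 / 734
Rc = 781.2 / 734
Rc = 1.06 kN

1.06


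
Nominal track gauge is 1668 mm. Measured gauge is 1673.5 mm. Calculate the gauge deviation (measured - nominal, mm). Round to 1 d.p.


Deviation = measured - nominal
Deviation = 1673.5 - 1668
Deviation = 5.5 mm

5.5


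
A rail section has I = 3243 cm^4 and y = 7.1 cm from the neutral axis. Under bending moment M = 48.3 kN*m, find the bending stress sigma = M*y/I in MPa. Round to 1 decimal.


Convert units:
M = 48.3 kN*m = 48300000 N*mm
y = 7.1 cm = 71 mm
I = 3243 cm^4 = 32430000 mm^4
sigma = 48300000 * 71 / 32430000
sigma = 105.7 MPa

105.7


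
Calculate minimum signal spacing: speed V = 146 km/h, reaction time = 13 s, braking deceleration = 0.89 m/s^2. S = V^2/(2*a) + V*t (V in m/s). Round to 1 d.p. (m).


V = 146 / 3.6 = 40.5556 m/s
Braking distance = 40.5556^2 / (2*0.89) = 924.0186 m
Sighting distance = 40.5556 * 13 = 527.2222 m
S = 924.0186 + 527.2222 = 1451.2 m

1451.2


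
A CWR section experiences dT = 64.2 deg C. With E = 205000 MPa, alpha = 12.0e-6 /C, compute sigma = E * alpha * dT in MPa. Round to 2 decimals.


sigma = E * alpha * dT
sigma = 205000 * 12.0e-6 * 64.2
sigma = 2.46 * 64.2
sigma = 157.93 MPa

157.93


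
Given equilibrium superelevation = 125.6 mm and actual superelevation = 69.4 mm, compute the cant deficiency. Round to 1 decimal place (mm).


Cant deficiency = equilibrium cant - actual cant
CD = 125.6 - 69.4
CD = 56.2 mm

56.2


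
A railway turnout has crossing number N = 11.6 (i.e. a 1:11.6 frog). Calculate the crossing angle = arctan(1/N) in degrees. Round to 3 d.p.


1/N = 1/11.6 = 0.086207
angle = arctan(0.086207) = 0.085994 rad
angle = 0.085994 * 180/pi = 4.927 degrees

4.927


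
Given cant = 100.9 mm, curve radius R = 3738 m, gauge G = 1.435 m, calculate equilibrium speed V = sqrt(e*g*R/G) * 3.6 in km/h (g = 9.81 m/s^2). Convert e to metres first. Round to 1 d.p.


Convert cant: e = 100.9 mm = 0.1009 m
V_ms = sqrt(0.1009 * 9.81 * 3738 / 1.435)
V_ms = sqrt(2578.383834) = 50.7778 m/s
V = 50.7778 * 3.6 = 182.8 km/h

182.8


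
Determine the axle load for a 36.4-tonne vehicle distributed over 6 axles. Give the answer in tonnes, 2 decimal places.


Load per axle = total weight / number of axles
Load = 36.4 / 6
Load = 6.07 tonnes

6.07


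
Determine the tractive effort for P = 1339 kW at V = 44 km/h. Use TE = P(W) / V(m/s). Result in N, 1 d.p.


Convert: P = 1339 kW = 1339000 W
V = 44 / 3.6 = 12.2222 m/s
TE = 1339000 / 12.2222
TE = 109554.5 N

109554.5


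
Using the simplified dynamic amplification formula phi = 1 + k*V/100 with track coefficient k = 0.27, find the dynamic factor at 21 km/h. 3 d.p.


phi = 1 + k * V / 100
phi = 1 + 0.27 * 21 / 100
phi = 1 + 0.0567
phi = 1.057

1.057


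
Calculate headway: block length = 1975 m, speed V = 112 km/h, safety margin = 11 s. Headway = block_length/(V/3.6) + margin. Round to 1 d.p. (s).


V = 112 / 3.6 = 31.1111 m/s
Block traversal time = 1975 / 31.1111 = 63.4821 s
Headway = 63.4821 + 11
Headway = 74.5 s

74.5


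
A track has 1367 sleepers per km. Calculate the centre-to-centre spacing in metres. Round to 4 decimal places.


Spacing = 1000 m / number of sleepers
Spacing = 1000 / 1367
Spacing = 0.7315 m

0.7315


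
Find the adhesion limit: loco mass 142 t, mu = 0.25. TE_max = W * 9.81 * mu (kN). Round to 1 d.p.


TE_max = W * g * mu
TE_max = 142 * 9.81 * 0.25
TE_max = 1393.02 * 0.25
TE_max = 348.3 kN

348.3


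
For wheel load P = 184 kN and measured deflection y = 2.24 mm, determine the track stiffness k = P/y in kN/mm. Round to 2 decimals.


Track stiffness k = P / y
k = 184 / 2.24
k = 82.14 kN/mm

82.14


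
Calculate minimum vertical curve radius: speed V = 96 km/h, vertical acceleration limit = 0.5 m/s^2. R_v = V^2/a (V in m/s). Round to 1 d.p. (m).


Convert speed: V = 96 / 3.6 = 26.6667 m/s
V^2 = 711.1111 m^2/s^2
R_v = 711.1111 / 0.5
R_v = 1422.2 m

1422.2


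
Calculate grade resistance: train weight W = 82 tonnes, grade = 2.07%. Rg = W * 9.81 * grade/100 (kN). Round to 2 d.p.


Rg = W * 9.81 * grade / 100
Rg = 82 * 9.81 * 2.07 / 100
Rg = 804.42 * 0.0207
Rg = 16.65 kN

16.65


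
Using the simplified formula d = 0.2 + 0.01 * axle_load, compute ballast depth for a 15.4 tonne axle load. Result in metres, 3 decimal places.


d = 0.2 + 0.01 * 15.4
d = 0.2 + 0.154
d = 0.354 m

0.354


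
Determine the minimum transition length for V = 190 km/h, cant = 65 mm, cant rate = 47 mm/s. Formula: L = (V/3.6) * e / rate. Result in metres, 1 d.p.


Convert speed: V = 190 / 3.6 = 52.7778 m/s
L = 52.7778 * 65 / 47
L = 3430.5556 / 47
L = 73.0 m

73.0


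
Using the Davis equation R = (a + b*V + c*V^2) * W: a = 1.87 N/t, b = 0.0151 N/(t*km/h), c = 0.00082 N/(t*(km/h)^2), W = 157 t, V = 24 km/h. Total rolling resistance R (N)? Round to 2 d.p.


b*V = 0.0151 * 24 = 0.3624
c*V^2 = 0.00082 * 576 = 0.47232
R_per_t = 1.87 + 0.3624 + 0.47232 = 2.70472 N/t
R_total = 2.70472 * 157 = 424.64 N

424.64


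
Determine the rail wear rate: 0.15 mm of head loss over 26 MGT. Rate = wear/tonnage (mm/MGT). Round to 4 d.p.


Wear rate = total wear / cumulative tonnage
Rate = 0.15 / 26
Rate = 0.0058 mm/MGT

0.0058


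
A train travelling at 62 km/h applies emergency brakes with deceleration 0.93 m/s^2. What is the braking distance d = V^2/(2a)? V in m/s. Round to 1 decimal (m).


Convert speed: V = 62 / 3.6 = 17.2222 m/s
V^2 = 296.6049
d = 296.6049 / (2 * 0.93)
d = 296.6049 / 1.86
d = 159.5 m

159.5


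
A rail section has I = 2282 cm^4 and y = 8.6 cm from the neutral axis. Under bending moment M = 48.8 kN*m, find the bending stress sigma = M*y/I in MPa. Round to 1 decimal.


Convert units:
M = 48.8 kN*m = 48800000 N*mm
y = 8.6 cm = 86 mm
I = 2282 cm^4 = 22820000 mm^4
sigma = 48800000 * 86 / 22820000
sigma = 183.9 MPa

183.9


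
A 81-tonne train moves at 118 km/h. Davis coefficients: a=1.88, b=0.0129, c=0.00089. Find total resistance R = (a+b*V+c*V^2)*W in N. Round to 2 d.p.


b*V = 0.0129 * 118 = 1.5222
c*V^2 = 0.00089 * 13924 = 12.39236
R_per_t = 1.88 + 1.5222 + 12.39236 = 15.79456 N/t
R_total = 15.79456 * 81 = 1279.36 N

1279.36


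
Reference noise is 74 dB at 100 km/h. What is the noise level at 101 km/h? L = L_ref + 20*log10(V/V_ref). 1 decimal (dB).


V/V_ref = 101 / 100 = 1.01
log10(1.01) = 0.004321
20 * 0.004321 = 0.0864
L = 74 + 0.0864 = 74.1 dB

74.1


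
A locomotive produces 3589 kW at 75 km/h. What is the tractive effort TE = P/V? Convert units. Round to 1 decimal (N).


Convert: P = 3589 kW = 3589000 W
V = 75 / 3.6 = 20.8333 m/s
TE = 3589000 / 20.8333
TE = 172272.0 N

172272.0


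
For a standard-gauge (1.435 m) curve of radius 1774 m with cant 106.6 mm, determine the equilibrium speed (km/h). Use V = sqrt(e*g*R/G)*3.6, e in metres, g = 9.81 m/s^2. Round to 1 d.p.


Convert cant: e = 106.6 mm = 0.1066 m
V_ms = sqrt(0.1066 * 9.81 * 1774 / 1.435)
V_ms = sqrt(1292.789829) = 35.9554 m/s
V = 35.9554 * 3.6 = 129.4 km/h

129.4


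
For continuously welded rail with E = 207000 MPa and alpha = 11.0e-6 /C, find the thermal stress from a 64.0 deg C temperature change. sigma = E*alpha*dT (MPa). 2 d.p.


sigma = E * alpha * dT
sigma = 207000 * 11.0e-6 * 64.0
sigma = 2.277 * 64.0
sigma = 145.73 MPa

145.73


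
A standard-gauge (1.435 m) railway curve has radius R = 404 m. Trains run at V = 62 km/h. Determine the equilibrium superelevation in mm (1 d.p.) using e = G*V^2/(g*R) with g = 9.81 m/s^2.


Convert speed: V = 62 / 3.6 = 17.2222 m/s
Apply formula: e = 1.435 * 17.2222^2 / (9.81 * 404)
e = 1.435 * 296.6049 / 3963.24
e = 0.107394 m = 107.4 mm

107.4


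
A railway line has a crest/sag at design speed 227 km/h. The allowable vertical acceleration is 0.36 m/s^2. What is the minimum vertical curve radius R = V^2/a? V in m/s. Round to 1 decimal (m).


Convert speed: V = 227 / 3.6 = 63.0556 m/s
V^2 = 3976.0031 m^2/s^2
R_v = 3976.0031 / 0.36
R_v = 11044.5 m

11044.5


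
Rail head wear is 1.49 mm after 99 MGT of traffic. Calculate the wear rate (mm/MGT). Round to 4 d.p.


Wear rate = total wear / cumulative tonnage
Rate = 1.49 / 99
Rate = 0.0151 mm/MGT

0.0151


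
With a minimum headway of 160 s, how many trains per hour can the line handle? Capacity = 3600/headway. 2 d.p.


Capacity = 3600 / headway
Capacity = 3600 / 160
Capacity = 22.50 trains/hour

22.50


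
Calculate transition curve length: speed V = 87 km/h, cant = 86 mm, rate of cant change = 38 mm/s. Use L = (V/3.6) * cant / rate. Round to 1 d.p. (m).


Convert speed: V = 87 / 3.6 = 24.1667 m/s
L = 24.1667 * 86 / 38
L = 2078.3333 / 38
L = 54.7 m

54.7


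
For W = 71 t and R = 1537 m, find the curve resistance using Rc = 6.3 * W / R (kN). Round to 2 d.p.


Rc = 6.3 * W / R
Rc = 6.3 * 71 / 1537
Rc = 447.3 / 1537
Rc = 0.29 kN

0.29


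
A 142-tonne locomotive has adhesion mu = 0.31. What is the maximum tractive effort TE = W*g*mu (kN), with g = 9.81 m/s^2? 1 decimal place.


TE_max = W * g * mu
TE_max = 142 * 9.81 * 0.31
TE_max = 1393.02 * 0.31
TE_max = 431.8 kN

431.8


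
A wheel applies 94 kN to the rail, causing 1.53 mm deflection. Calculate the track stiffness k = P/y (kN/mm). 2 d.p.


Track stiffness k = P / y
k = 94 / 1.53
k = 61.44 kN/mm

61.44


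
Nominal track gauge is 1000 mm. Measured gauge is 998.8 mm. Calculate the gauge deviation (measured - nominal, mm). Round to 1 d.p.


Deviation = measured - nominal
Deviation = 998.8 - 1000
Deviation = -1.2 mm

-1.2


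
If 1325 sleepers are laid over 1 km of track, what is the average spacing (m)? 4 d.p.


Spacing = 1000 m / number of sleepers
Spacing = 1000 / 1325
Spacing = 0.7547 m

0.7547


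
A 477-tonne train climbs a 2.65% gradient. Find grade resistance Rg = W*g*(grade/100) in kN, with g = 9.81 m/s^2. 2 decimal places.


Rg = W * 9.81 * grade / 100
Rg = 477 * 9.81 * 2.65 / 100
Rg = 4679.37 * 0.0265
Rg = 124.00 kN

124.00


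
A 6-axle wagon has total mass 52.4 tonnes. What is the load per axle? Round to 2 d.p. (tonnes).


Load per axle = total weight / number of axles
Load = 52.4 / 6
Load = 8.73 tonnes

8.73


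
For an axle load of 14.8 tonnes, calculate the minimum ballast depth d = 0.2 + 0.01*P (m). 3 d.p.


d = 0.2 + 0.01 * 14.8
d = 0.2 + 0.148
d = 0.348 m

0.348


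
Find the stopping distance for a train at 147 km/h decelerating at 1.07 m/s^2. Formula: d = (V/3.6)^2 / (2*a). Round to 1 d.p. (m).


Convert speed: V = 147 / 3.6 = 40.8333 m/s
V^2 = 1667.3611
d = 1667.3611 / (2 * 1.07)
d = 1667.3611 / 2.14
d = 779.1 m

779.1


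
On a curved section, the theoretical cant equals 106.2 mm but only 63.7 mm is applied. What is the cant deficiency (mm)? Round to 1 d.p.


Cant deficiency = equilibrium cant - actual cant
CD = 106.2 - 63.7
CD = 42.5 mm

42.5


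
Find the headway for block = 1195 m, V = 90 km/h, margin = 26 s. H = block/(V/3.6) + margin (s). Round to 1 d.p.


V = 90 / 3.6 = 25.0 m/s
Block traversal time = 1195 / 25.0 = 47.8 s
Headway = 47.8 + 26
Headway = 73.8 s

73.8


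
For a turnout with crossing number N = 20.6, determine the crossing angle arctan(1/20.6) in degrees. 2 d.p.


1/N = 1/20.6 = 0.048544
angle = arctan(0.048544) = 0.048506 rad
angle = 0.048506 * 180/pi = 2.78 degrees

2.78


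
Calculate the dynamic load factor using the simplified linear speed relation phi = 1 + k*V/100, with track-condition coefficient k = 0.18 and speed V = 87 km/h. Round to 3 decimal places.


phi = 1 + k * V / 100
phi = 1 + 0.18 * 87 / 100
phi = 1 + 0.1566
phi = 1.157

1.157


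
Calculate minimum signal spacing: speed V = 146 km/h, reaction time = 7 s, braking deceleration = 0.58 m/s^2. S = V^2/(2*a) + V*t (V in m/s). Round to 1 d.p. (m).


V = 146 / 3.6 = 40.5556 m/s
Braking distance = 40.5556^2 / (2*0.58) = 1417.8906 m
Sighting distance = 40.5556 * 7 = 283.8889 m
S = 1417.8906 + 283.8889 = 1701.8 m

1701.8


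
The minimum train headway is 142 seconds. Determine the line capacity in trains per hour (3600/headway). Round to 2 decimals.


Capacity = 3600 / headway
Capacity = 3600 / 142
Capacity = 25.35 trains/hour

25.35


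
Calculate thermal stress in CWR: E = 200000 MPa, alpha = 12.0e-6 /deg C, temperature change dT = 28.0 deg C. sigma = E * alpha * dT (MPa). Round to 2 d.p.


sigma = E * alpha * dT
sigma = 200000 * 12.0e-6 * 28.0
sigma = 2.4 * 28.0
sigma = 67.20 MPa

67.20


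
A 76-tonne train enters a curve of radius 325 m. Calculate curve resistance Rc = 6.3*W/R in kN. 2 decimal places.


Rc = 6.3 * W / R
Rc = 6.3 * 76 / 325
Rc = 478.8 / 325
Rc = 1.47 kN

1.47


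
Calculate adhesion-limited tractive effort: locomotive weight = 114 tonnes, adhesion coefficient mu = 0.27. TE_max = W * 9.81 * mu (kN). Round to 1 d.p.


TE_max = W * g * mu
TE_max = 114 * 9.81 * 0.27
TE_max = 1118.34 * 0.27
TE_max = 302.0 kN

302.0


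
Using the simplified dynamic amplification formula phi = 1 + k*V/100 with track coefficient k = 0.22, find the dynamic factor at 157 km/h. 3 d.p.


phi = 1 + k * V / 100
phi = 1 + 0.22 * 157 / 100
phi = 1 + 0.3454
phi = 1.345

1.345


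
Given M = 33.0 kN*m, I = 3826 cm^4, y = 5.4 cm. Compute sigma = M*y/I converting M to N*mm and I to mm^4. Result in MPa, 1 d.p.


Convert units:
M = 33.0 kN*m = 33000000 N*mm
y = 5.4 cm = 54 mm
I = 3826 cm^4 = 38260000 mm^4
sigma = 33000000 * 54 / 38260000
sigma = 46.6 MPa

46.6


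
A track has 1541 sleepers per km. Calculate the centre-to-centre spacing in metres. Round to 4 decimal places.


Spacing = 1000 m / number of sleepers
Spacing = 1000 / 1541
Spacing = 0.6489 m

0.6489


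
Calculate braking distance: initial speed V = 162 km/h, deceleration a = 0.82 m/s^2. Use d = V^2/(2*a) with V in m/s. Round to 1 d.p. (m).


Convert speed: V = 162 / 3.6 = 45.0 m/s
V^2 = 2025.0
d = 2025.0 / (2 * 0.82)
d = 2025.0 / 1.64
d = 1234.8 m

1234.8


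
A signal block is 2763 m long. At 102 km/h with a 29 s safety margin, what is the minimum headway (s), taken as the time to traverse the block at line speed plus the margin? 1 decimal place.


V = 102 / 3.6 = 28.3333 m/s
Block traversal time = 2763 / 28.3333 = 97.5176 s
Headway = 97.5176 + 29
Headway = 126.5 s

126.5


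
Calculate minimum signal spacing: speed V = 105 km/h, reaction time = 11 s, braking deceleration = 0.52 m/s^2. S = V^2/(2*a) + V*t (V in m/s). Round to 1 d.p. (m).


V = 105 / 3.6 = 29.1667 m/s
Braking distance = 29.1667^2 / (2*0.52) = 817.9754 m
Sighting distance = 29.1667 * 11 = 320.8333 m
S = 817.9754 + 320.8333 = 1138.8 m

1138.8


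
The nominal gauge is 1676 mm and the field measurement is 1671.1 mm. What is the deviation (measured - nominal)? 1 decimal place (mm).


Deviation = measured - nominal
Deviation = 1671.1 - 1676
Deviation = -4.9 mm

-4.9


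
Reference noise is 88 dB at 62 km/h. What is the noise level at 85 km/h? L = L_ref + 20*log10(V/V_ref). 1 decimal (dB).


V/V_ref = 85 / 62 = 1.370968
log10(1.370968) = 0.137027
20 * 0.137027 = 2.7405
L = 88 + 2.7405 = 90.7 dB

90.7


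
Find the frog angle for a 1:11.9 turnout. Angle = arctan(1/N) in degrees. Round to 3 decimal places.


1/N = 1/11.9 = 0.084034
angle = arctan(0.084034) = 0.083837 rad
angle = 0.083837 * 180/pi = 4.803 degrees

4.803


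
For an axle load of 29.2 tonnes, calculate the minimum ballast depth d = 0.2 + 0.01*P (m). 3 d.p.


d = 0.2 + 0.01 * 29.2
d = 0.2 + 0.292
d = 0.492 m

0.492


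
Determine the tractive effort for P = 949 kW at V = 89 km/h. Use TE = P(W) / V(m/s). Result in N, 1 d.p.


Convert: P = 949 kW = 949000 W
V = 89 / 3.6 = 24.7222 m/s
TE = 949000 / 24.7222
TE = 38386.5 N

38386.5


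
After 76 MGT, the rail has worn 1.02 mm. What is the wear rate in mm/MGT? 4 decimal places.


Wear rate = total wear / cumulative tonnage
Rate = 1.02 / 76
Rate = 0.0134 mm/MGT

0.0134


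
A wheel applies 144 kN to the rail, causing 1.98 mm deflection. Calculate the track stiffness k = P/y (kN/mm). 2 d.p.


Track stiffness k = P / y
k = 144 / 1.98
k = 72.73 kN/mm

72.73


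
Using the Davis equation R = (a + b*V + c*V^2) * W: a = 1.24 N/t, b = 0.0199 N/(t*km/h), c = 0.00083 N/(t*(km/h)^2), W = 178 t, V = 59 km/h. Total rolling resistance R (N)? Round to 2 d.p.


b*V = 0.0199 * 59 = 1.1741
c*V^2 = 0.00083 * 3481 = 2.88923
R_per_t = 1.24 + 1.1741 + 2.88923 = 5.30333 N/t
R_total = 5.30333 * 178 = 943.99 N

943.99


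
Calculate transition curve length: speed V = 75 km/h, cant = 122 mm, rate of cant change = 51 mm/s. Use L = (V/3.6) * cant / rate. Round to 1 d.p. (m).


Convert speed: V = 75 / 3.6 = 20.8333 m/s
L = 20.8333 * 122 / 51
L = 2541.6667 / 51
L = 49.8 m

49.8


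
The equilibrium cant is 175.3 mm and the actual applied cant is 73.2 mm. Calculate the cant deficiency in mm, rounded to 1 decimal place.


Cant deficiency = equilibrium cant - actual cant
CD = 175.3 - 73.2
CD = 102.1 mm

102.1


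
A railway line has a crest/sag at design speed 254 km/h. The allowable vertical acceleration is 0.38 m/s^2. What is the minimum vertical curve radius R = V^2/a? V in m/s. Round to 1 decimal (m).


Convert speed: V = 254 / 3.6 = 70.5556 m/s
V^2 = 4978.0864 m^2/s^2
R_v = 4978.0864 / 0.38
R_v = 13100.2 m

13100.2


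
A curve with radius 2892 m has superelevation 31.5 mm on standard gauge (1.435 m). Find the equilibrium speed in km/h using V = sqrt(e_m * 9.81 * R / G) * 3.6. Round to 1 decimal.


Convert cant: e = 31.5 mm = 0.0315 m
V_ms = sqrt(0.0315 * 9.81 * 2892 / 1.435)
V_ms = sqrt(622.767512) = 24.9553 m/s
V = 24.9553 * 3.6 = 89.8 km/h

89.8


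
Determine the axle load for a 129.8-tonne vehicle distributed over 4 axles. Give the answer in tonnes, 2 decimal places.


Load per axle = total weight / number of axles
Load = 129.8 / 4
Load = 32.45 tonnes

32.45


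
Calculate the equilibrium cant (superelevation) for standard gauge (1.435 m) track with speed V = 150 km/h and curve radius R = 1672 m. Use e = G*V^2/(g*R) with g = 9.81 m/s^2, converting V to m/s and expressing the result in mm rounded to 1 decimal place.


Convert speed: V = 150 / 3.6 = 41.6667 m/s
Apply formula: e = 1.435 * 41.6667^2 / (9.81 * 1672)
e = 1.435 * 1736.1111 / 16402.32
e = 0.151888 m = 151.9 mm

151.9


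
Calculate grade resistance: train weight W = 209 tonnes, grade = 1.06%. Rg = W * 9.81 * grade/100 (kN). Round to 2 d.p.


Rg = W * 9.81 * grade / 100
Rg = 209 * 9.81 * 1.06 / 100
Rg = 2050.29 * 0.0106
Rg = 21.73 kN

21.73


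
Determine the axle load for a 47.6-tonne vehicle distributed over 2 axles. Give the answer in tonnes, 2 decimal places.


Load per axle = total weight / number of axles
Load = 47.6 / 2
Load = 23.80 tonnes

23.80


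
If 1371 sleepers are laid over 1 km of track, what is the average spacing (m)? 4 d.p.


Spacing = 1000 m / number of sleepers
Spacing = 1000 / 1371
Spacing = 0.7294 m

0.7294


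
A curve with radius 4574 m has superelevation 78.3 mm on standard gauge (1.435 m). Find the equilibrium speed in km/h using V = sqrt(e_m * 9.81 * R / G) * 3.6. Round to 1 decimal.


Convert cant: e = 78.3 mm = 0.0783 m
V_ms = sqrt(0.0783 * 9.81 * 4574 / 1.435)
V_ms = sqrt(2448.358608) = 49.4809 m/s
V = 49.4809 * 3.6 = 178.1 km/h

178.1


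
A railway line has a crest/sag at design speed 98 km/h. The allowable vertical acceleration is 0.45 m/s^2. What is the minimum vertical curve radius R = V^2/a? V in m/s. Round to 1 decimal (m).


Convert speed: V = 98 / 3.6 = 27.2222 m/s
V^2 = 741.0494 m^2/s^2
R_v = 741.0494 / 0.45
R_v = 1646.8 m

1646.8


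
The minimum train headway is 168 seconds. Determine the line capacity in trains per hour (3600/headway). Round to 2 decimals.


Capacity = 3600 / headway
Capacity = 3600 / 168
Capacity = 21.43 trains/hour

21.43


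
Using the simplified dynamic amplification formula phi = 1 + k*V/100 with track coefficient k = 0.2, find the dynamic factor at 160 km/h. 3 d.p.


phi = 1 + k * V / 100
phi = 1 + 0.2 * 160 / 100
phi = 1 + 0.32
phi = 1.320

1.320


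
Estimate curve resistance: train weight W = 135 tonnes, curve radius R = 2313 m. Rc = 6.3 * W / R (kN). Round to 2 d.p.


Rc = 6.3 * W / R
Rc = 6.3 * 135 / 2313
Rc = 850.5 / 2313
Rc = 0.37 kN

0.37


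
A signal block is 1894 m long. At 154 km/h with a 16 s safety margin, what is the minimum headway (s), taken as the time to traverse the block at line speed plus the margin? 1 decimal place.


V = 154 / 3.6 = 42.7778 m/s
Block traversal time = 1894 / 42.7778 = 44.2753 s
Headway = 44.2753 + 16
Headway = 60.3 s

60.3


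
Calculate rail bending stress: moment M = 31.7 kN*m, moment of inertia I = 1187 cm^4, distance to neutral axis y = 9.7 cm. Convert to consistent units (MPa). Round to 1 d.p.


Convert units:
M = 31.7 kN*m = 31700000 N*mm
y = 9.7 cm = 97 mm
I = 1187 cm^4 = 11870000 mm^4
sigma = 31700000 * 97 / 11870000
sigma = 259.0 MPa

259.0


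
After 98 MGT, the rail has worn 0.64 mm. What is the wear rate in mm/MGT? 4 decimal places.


Wear rate = total wear / cumulative tonnage
Rate = 0.64 / 98
Rate = 0.0065 mm/MGT

0.0065


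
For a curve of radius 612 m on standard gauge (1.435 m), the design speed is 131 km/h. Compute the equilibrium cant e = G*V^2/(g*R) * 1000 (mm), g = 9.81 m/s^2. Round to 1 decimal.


Convert speed: V = 131 / 3.6 = 36.3889 m/s
Apply formula: e = 1.435 * 36.3889^2 / (9.81 * 612)
e = 1.435 * 1324.1512 / 6003.72
e = 0.316497 m = 316.5 mm

316.5


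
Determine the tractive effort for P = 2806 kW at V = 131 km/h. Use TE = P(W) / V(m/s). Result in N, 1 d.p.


Convert: P = 2806 kW = 2806000 W
V = 131 / 3.6 = 36.3889 m/s
TE = 2806000 / 36.3889
TE = 77111.5 N

77111.5


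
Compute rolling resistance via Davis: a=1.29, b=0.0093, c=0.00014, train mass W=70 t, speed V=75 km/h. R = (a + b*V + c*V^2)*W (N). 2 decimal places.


b*V = 0.0093 * 75 = 0.6975
c*V^2 = 0.00014 * 5625 = 0.7875
R_per_t = 1.29 + 0.6975 + 0.7875 = 2.775 N/t
R_total = 2.775 * 70 = 194.25 N

194.25


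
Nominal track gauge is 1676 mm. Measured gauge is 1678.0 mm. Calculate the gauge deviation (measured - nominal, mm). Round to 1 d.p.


Deviation = measured - nominal
Deviation = 1678.0 - 1676
Deviation = 2.0 mm

2.0


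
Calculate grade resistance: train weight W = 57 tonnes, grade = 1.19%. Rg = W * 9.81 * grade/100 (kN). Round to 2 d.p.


Rg = W * 9.81 * grade / 100
Rg = 57 * 9.81 * 1.19 / 100
Rg = 559.17 * 0.0119
Rg = 6.65 kN

6.65


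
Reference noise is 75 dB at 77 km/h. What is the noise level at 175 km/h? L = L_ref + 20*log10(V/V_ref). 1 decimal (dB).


V/V_ref = 175 / 77 = 2.272727
log10(2.272727) = 0.356547
20 * 0.356547 = 7.1309
L = 75 + 7.1309 = 82.1 dB

82.1


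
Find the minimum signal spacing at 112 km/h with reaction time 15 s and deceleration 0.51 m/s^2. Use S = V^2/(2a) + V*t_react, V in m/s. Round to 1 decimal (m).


V = 112 / 3.6 = 31.1111 m/s
Braking distance = 31.1111^2 / (2*0.51) = 948.9228 m
Sighting distance = 31.1111 * 15 = 466.6667 m
S = 948.9228 + 466.6667 = 1415.6 m

1415.6


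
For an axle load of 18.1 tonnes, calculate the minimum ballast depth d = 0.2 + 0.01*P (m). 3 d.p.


d = 0.2 + 0.01 * 18.1
d = 0.2 + 0.181
d = 0.381 m

0.381


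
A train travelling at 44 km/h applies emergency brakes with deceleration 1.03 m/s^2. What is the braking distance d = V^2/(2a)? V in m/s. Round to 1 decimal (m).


Convert speed: V = 44 / 3.6 = 12.2222 m/s
V^2 = 149.3827
d = 149.3827 / (2 * 1.03)
d = 149.3827 / 2.06
d = 72.5 m

72.5


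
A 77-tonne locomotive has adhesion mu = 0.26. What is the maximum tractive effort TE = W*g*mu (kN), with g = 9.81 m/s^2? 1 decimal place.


TE_max = W * g * mu
TE_max = 77 * 9.81 * 0.26
TE_max = 755.37 * 0.26
TE_max = 196.4 kN

196.4


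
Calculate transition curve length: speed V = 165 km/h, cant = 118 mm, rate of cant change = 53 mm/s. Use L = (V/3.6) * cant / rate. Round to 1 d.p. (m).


Convert speed: V = 165 / 3.6 = 45.8333 m/s
L = 45.8333 * 118 / 53
L = 5408.3333 / 53
L = 102.0 m

102.0


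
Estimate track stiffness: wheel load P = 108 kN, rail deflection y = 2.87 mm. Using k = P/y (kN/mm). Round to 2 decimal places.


Track stiffness k = P / y
k = 108 / 2.87
k = 37.63 kN/mm

37.63


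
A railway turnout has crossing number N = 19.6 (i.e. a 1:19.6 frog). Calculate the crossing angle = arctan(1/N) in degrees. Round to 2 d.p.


1/N = 1/19.6 = 0.05102
angle = arctan(0.05102) = 0.050976 rad
angle = 0.050976 * 180/pi = 2.92 degrees

2.92


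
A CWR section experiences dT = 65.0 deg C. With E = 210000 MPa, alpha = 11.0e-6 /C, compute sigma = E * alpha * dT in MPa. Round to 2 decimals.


sigma = E * alpha * dT
sigma = 210000 * 11.0e-6 * 65.0
sigma = 2.31 * 65.0
sigma = 150.15 MPa

150.15


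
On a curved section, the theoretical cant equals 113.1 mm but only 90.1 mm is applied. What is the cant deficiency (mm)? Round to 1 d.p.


Cant deficiency = equilibrium cant - actual cant
CD = 113.1 - 90.1
CD = 23.0 mm

23.0


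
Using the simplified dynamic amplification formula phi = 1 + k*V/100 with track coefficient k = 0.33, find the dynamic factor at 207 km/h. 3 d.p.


phi = 1 + k * V / 100
phi = 1 + 0.33 * 207 / 100
phi = 1 + 0.6831
phi = 1.683

1.683


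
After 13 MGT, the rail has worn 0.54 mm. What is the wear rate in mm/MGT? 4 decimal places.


Wear rate = total wear / cumulative tonnage
Rate = 0.54 / 13
Rate = 0.0415 mm/MGT

0.0415


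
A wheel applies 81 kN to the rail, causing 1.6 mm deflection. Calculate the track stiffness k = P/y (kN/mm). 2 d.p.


Track stiffness k = P / y
k = 81 / 1.6
k = 50.63 kN/mm

50.63


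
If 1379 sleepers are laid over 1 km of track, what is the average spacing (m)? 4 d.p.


Spacing = 1000 m / number of sleepers
Spacing = 1000 / 1379
Spacing = 0.7252 m

0.7252


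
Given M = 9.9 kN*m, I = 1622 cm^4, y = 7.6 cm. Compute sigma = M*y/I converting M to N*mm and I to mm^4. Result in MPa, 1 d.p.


Convert units:
M = 9.9 kN*m = 9900000 N*mm
y = 7.6 cm = 76 mm
I = 1622 cm^4 = 16220000 mm^4
sigma = 9900000 * 76 / 16220000
sigma = 46.4 MPa

46.4


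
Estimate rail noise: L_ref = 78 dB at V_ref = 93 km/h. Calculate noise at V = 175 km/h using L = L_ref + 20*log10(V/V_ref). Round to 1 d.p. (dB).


V/V_ref = 175 / 93 = 1.88172
log10(1.88172) = 0.274555
20 * 0.274555 = 5.4911
L = 78 + 5.4911 = 83.5 dB

83.5


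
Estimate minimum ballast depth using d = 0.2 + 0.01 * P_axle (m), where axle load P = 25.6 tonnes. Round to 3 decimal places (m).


d = 0.2 + 0.01 * 25.6
d = 0.2 + 0.256
d = 0.456 m

0.456


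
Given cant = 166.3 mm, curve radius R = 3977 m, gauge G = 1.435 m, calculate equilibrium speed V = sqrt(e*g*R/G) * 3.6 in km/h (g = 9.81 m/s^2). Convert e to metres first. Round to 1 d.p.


Convert cant: e = 166.3 mm = 0.1663 m
V_ms = sqrt(0.1663 * 9.81 * 3977 / 1.435)
V_ms = sqrt(4521.316886) = 67.2407 m/s
V = 67.2407 * 3.6 = 242.1 km/h

242.1


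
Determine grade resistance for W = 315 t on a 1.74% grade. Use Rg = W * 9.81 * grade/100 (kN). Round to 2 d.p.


Rg = W * 9.81 * grade / 100
Rg = 315 * 9.81 * 1.74 / 100
Rg = 3090.15 * 0.0174
Rg = 53.77 kN

53.77


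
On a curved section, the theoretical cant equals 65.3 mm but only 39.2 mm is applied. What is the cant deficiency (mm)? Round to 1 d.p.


Cant deficiency = equilibrium cant - actual cant
CD = 65.3 - 39.2
CD = 26.1 mm

26.1


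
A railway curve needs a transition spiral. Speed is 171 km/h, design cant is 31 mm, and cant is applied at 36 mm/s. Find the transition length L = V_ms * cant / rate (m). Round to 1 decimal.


Convert speed: V = 171 / 3.6 = 47.5 m/s
L = 47.5 * 31 / 36
L = 1472.5 / 36
L = 40.9 m

40.9


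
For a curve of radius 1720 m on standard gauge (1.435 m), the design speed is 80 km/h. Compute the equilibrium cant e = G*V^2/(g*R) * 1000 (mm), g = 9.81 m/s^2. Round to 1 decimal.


Convert speed: V = 80 / 3.6 = 22.2222 m/s
Apply formula: e = 1.435 * 22.2222^2 / (9.81 * 1720)
e = 1.435 * 493.8272 / 16873.2
e = 0.041998 m = 42.0 mm

42.0


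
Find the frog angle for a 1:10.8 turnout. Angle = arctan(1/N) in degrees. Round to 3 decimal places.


1/N = 1/10.8 = 0.092593
angle = arctan(0.092593) = 0.092329 rad
angle = 0.092329 * 180/pi = 5.290 degrees

5.290


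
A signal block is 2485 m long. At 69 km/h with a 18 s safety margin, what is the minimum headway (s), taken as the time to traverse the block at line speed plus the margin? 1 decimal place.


V = 69 / 3.6 = 19.1667 m/s
Block traversal time = 2485 / 19.1667 = 129.6522 s
Headway = 129.6522 + 18
Headway = 147.7 s

147.7


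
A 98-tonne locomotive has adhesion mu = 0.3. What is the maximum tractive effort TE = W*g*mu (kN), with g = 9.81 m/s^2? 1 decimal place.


TE_max = W * g * mu
TE_max = 98 * 9.81 * 0.3
TE_max = 961.38 * 0.3
TE_max = 288.4 kN

288.4


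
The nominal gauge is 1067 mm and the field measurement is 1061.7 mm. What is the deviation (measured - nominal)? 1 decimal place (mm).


Deviation = measured - nominal
Deviation = 1061.7 - 1067
Deviation = -5.3 mm

-5.3


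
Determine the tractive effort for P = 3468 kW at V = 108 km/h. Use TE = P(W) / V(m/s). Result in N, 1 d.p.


Convert: P = 3468 kW = 3468000 W
V = 108 / 3.6 = 30.0 m/s
TE = 3468000 / 30.0
TE = 115600.0 N

115600.0


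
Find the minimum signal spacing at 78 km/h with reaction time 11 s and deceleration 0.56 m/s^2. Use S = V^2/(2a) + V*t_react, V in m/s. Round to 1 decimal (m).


V = 78 / 3.6 = 21.6667 m/s
Braking distance = 21.6667^2 / (2*0.56) = 419.1468 m
Sighting distance = 21.6667 * 11 = 238.3333 m
S = 419.1468 + 238.3333 = 657.5 m

657.5


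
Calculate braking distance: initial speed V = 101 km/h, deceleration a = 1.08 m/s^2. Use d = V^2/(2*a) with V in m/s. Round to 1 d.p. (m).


Convert speed: V = 101 / 3.6 = 28.0556 m/s
V^2 = 787.1142
d = 787.1142 / (2 * 1.08)
d = 787.1142 / 2.16
d = 364.4 m

364.4
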